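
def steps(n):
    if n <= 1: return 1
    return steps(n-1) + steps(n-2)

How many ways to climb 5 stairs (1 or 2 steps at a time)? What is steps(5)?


Building up from base cases:
steps(0) = 1
steps(1) = 1
steps(2) = steps(1) + steps(0) = 1 + 1 = 2
steps(3) = steps(2) + steps(1) = 2 + 1 = 3
steps(4) = steps(3) + steps(2) = 3 + 2 = 5
steps(5) = steps(4) + steps(3) = 5 + 3 = 8

8


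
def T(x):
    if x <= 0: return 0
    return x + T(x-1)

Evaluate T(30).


T(30)
= 30 + 29 + 28 + 27 + 26 + 25 + 24 + 23 + 22 + 21 + 20 + 19 + 18 + 17 + 16 + 15 + 14 + 13 + 12 + 11 + 10 + 9 + 8 + 7 + 6 + 5 + 4 + 3 + 2 + 1 + T(0)
= 30 + 29 + 28 + 27 + 26 + 25 + 24 + 23 + 22 + 21 + 20 + 19 + 18 + 17 + 16 + 15 + 14 + 13 + 12 + 11 + 10 + 9 + 8 + 7 + 6 + 5 + 4 + 3 + 2 + 1 + 0
= 465

465


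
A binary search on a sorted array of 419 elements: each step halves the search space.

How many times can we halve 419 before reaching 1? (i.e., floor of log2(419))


419 / 2 = 209
209 / 2 = 104
104 / 2 = 52
52 / 2 = 26
26 / 2 = 13
13 / 2 = 6
6 / 2 = 3
3 / 2 = 1
Reached 1 after 8 halvings

8


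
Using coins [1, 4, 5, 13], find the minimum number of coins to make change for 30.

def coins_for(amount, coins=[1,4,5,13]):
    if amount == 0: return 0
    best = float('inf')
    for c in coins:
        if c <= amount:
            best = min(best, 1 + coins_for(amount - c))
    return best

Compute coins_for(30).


Building up with DP:
coins_for(0) = 0
coins_for(1) = min(1+coins_for(0)=1+0=1) = 1
coins_for(2) = min(1+coins_for(1)=1+1=2) = 2
coins_for(3) = min(1+coins_for(2)=1+2=3) = 3
coins_for(4) = min(1+coins_for(3)=1+3=4, 1+coins_for(0)=1+0=1) = 1
coins_for(5) = min(1+coins_for(4)=1+1=2, 1+coins_for(1)=1+1=2, 1+coins_for(0)=1+0=1) = 1
coins_for(6) = min(1+coins_for(5)=1+1=2, 1+coins_for(2)=1+2=3, 1+coins_for(1)=1+1=2) = 2
coins_for(7) = min(1+coins_for(6)=1+2=3, 1+coins_for(3)=1+3=4, 1+coins_for(2)=1+2=3) = 3
coins_for(8) = min(1+coins_for(7)=1+3=4, 1+coins_for(4)=1+1=2, 1+coins_for(3)=1+3=4) = 2
coins_for(9) = min(1+coins_for(8)=1+2=3, 1+coins_for(5)=1+1=2, 1+coins_for(4)=1+1=2) = 2
coins_for(10) = min(1+coins_for(9)=1+2=3, 1+coins_for(6)=1+2=3, 1+coins_for(5)=1+1=2) = 2
coins_for(11) = min(1+coins_for(10)=1+2=3, 1+coins_for(7)=1+3=4, 1+coins_for(6)=1+2=3) = 3
coins_for(12) = min(1+coins_for(11)=1+3=4, 1+coins_for(8)=1+2=3, 1+coins_for(7)=1+3=4) = 3
coins_for(13) = min(1+coins_for(12)=1+3=4, 1+coins_for(9)=1+2=3, 1+coins_for(8)=1+2=3, 1+coins_for(0)=1+0=1) = 1
coins_for(14) = min(1+coins_for(13)=1+1=2, 1+coins_for(10)=1+2=3, 1+coins_for(9)=1+2=3, 1+coins_for(1)=1+1=2) = 2
coins_for(15) = min(1+coins_for(14)=1+2=3, 1+coins_for(11)=1+3=4, 1+coins_for(10)=1+2=3, 1+coins_for(2)=1+2=3) = 3
coins_for(16) = min(1+coins_for(15)=1+3=4, 1+coins_for(12)=1+3=4, 1+coins_for(11)=1+3=4, 1+coins_for(3)=1+3=4) = 4
coins_for(17) = min(1+coins_for(16)=1+4=5, 1+coins_for(13)=1+1=2, 1+coins_for(12)=1+3=4, 1+coins_for(4)=1+1=2) = 2
coins_for(18) = min(1+coins_for(17)=1+2=3, 1+coins_for(14)=1+2=3, 1+coins_for(13)=1+1=2, 1+coins_for(5)=1+1=2) = 2
coins_for(19) = min(1+coins_for(18)=1+2=3, 1+coins_for(15)=1+3=4, 1+coins_for(14)=1+2=3, 1+coins_for(6)=1+2=3) = 3
coins_for(20) = min(1+coins_for(19)=1+3=4, 1+coins_for(16)=1+4=5, 1+coins_for(15)=1+3=4, 1+coins_for(7)=1+3=4) = 4
coins_for(21) = min(1+coins_for(20)=1+4=5, 1+coins_for(17)=1+2=3, 1+coins_for(16)=1+4=5, 1+coins_for(8)=1+2=3) = 3
coins_for(22) = min(1+coins_for(21)=1+3=4, 1+coins_for(18)=1+2=3, 1+coins_for(17)=1+2=3, 1+coins_for(9)=1+2=3) = 3
coins_for(23) = min(1+coins_for(22)=1+3=4, 1+coins_for(19)=1+3=4, 1+coins_for(18)=1+2=3, 1+coins_for(10)=1+2=3) = 3
coins_for(24) = min(1+coins_for(23)=1+3=4, 1+coins_for(20)=1+4=5, 1+coins_for(19)=1+3=4, 1+coins_for(11)=1+3=4) = 4
coins_for(25) = min(1+coins_for(24)=1+4=5, 1+coins_for(21)=1+3=4, 1+coins_for(20)=1+4=5, 1+coins_for(12)=1+3=4) = 4
coins_for(26) = min(1+coins_for(25)=1+4=5, 1+coins_for(22)=1+3=4, 1+coins_for(21)=1+3=4, 1+coins_for(13)=1+1=2) = 2
coins_for(27) = min(1+coins_for(26)=1+2=3, 1+coins_for(23)=1+3=4, 1+coins_for(22)=1+3=4, 1+coins_for(14)=1+2=3) = 3
coins_for(28) = min(1+coins_for(27)=1+3=4, 1+coins_for(24)=1+4=5, 1+coins_for(23)=1+3=4, 1+coins_for(15)=1+3=4) = 4
coins_for(29) = min(1+coins_for(28)=1+4=5, 1+coins_for(25)=1+4=5, 1+coins_for(24)=1+4=5, 1+coins_for(16)=1+4=5) = 5
coins_for(30) = min(1+coins_for(29)=1+5=6, 1+coins_for(26)=1+2=3, 1+coins_for(25)=1+4=5, 1+coins_for(17)=1+2=3) = 3

3


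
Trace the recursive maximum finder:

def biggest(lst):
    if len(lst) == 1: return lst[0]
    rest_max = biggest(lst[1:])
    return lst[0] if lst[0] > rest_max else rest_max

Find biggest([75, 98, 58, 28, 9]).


biggest([75, 98, 58, 28, 9]): compare 75 with biggest([98, 58, 28, 9])
biggest([98, 58, 28, 9]): compare 98 with biggest([58, 28, 9])
biggest([58, 28, 9]): compare 58 with biggest([28, 9])
biggest([28, 9]): compare 28 with biggest([9])
biggest([9]) = 9  (base case)
Compare 28 with 9 -> 28
Compare 58 with 28 -> 58
Compare 98 with 58 -> 98
Compare 75 with 98 -> 98

98


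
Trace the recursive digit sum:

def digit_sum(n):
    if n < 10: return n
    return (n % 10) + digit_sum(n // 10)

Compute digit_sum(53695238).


digit_sum(53695238) = 8 + digit_sum(5369523)
digit_sum(5369523) = 3 + digit_sum(536952)
digit_sum(536952) = 2 + digit_sum(53695)
digit_sum(53695) = 5 + digit_sum(5369)
digit_sum(5369) = 9 + digit_sum(536)
digit_sum(536) = 6 + digit_sum(53)
digit_sum(53) = 3 + digit_sum(5)
digit_sum(5) = 5  (base case)
Total: 8 + 3 + 2 + 5 + 9 + 6 + 3 + 5 = 41

41


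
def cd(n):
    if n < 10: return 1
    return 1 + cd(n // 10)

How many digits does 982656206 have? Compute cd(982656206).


cd(982656206) = 1 + cd(98265620)
cd(98265620) = 1 + cd(9826562)
cd(9826562) = 1 + cd(982656)
cd(982656) = 1 + cd(98265)
cd(98265) = 1 + cd(9826)
cd(9826) = 1 + cd(982)
cd(982) = 1 + cd(98)
cd(98) = 1 + cd(9)
cd(9) = 1  (base case: 9 < 10)
Unwinding: 1 + 1 + 1 + 1 + 1 + 1 + 1 + 1 + 1 = 9

9


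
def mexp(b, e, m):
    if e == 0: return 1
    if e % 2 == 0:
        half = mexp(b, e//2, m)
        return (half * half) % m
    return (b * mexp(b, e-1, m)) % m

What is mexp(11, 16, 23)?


mexp(11, 16, 23): e is even, compute mexp(11, 8, 23)
  mexp(11, 8, 23): e is even, compute mexp(11, 4, 23)
    mexp(11, 4, 23): e is even, compute mexp(11, 2, 23)
      mexp(11, 2, 23): e is even, compute mexp(11, 1, 23)
        mexp(11, 1, 23): e is odd, compute mexp(11, 0, 23)
          mexp(11, 0, 23) = 1
        (11 * 1) % 23 = 11
      half=11, (11*11) % 23 = 6
    half=6, (6*6) % 23 = 13
  half=13, (13*13) % 23 = 8
half=8, (8*8) % 23 = 18

18


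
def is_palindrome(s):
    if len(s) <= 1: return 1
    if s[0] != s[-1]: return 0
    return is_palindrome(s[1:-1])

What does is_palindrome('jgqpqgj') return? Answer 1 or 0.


is_palindrome('jgqpqgj'): s[0]='j' == s[-1]='j' -> check is_palindrome('gqpqg')
is_palindrome('gqpqg'): s[0]='g' == s[-1]='g' -> check is_palindrome('qpq')
is_palindrome('qpq'): s[0]='q' == s[-1]='q' -> check is_palindrome('p')
is_palindrome('p'): len <= 1 -> return 1  (base case)
Result: 1 (palindrome)

1


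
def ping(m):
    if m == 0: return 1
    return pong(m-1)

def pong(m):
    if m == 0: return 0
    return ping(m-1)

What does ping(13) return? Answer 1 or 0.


ping(13) = pong(12)
pong(12) = ping(11)
ping(11) = pong(10)
pong(10) = ping(9)
ping(9) = pong(8)
pong(8) = ping(7)
ping(7) = pong(6)
pong(6) = ping(5)
ping(5) = pong(4)
pong(4) = ping(3)
ping(3) = pong(2)
pong(2) = ping(1)
ping(1) = pong(0)
pong(0) = 0  (base case)
Result: 0

0


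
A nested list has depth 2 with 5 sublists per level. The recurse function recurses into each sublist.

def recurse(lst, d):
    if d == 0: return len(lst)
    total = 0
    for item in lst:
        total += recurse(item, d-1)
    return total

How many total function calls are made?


At depth 0 (root): 1 call
At depth 1: each of 1 parents calls recurse on 5 children = 5 calls
At depth 2: each of 5 parents calls recurse on 5 children = 25 calls
Total: 1 + 5 + 25 = 31

31


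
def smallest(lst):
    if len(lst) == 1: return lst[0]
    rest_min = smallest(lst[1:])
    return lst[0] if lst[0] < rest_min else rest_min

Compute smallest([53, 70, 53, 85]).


smallest([53, 70, 53, 85]): compare 53 with smallest([70, 53, 85])
smallest([70, 53, 85]): compare 70 with smallest([53, 85])
smallest([53, 85]): compare 53 with smallest([85])
smallest([85]) = 85  (base case)
Compare 53 with 85 -> 53
Compare 70 with 53 -> 53
Compare 53 with 53 -> 53

53


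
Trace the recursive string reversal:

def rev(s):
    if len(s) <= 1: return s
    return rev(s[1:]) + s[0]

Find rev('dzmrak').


rev('dzmrak') = rev('zmrak') + 'd'
rev('zmrak') = rev('mrak') + 'z'
rev('mrak') = rev('rak') + 'm'
rev('rak') = rev('ak') + 'r'
rev('ak') = rev('k') + 'a'
rev('k') = 'k'  (base case)
Concatenating: 'k' + 'a' + 'r' + 'm' + 'z' + 'd' = 'karmzd'

karmzd


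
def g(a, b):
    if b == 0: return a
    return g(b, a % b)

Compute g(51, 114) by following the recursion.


g(51, 114) = g(114, 51)
g(114, 51) = g(51, 12)
g(51, 12) = g(12, 3)
g(12, 3) = g(3, 0)
g(3, 0) = 3  (base case)

3


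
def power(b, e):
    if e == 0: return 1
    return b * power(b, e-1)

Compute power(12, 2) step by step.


power(12, 2)
= 12 * power(12, 1)
= 12 * 12 * power(12, 0)
= 12 * 12 * 1
= 144

144


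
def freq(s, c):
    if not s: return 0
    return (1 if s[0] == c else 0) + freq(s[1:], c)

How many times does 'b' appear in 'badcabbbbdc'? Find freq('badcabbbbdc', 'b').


s[0]='b' == 'b' -> 1
s[0]='a' != 'b' -> 0
s[0]='d' != 'b' -> 0
s[0]='c' != 'b' -> 0
s[0]='a' != 'b' -> 0
s[0]='b' == 'b' -> 1
s[0]='b' == 'b' -> 1
s[0]='b' == 'b' -> 1
s[0]='b' == 'b' -> 1
s[0]='d' != 'b' -> 0
s[0]='c' != 'b' -> 0
Sum: 1 + 0 + 0 + 0 + 0 + 1 + 1 + 1 + 1 + 0 + 0 = 5

5


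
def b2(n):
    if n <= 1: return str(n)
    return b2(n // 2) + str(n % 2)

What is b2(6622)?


b2(6622) = b2(3311) + '0'
b2(3311) = b2(1655) + '1'
b2(1655) = b2(827) + '1'
b2(827) = b2(413) + '1'
b2(413) = b2(206) + '1'
b2(206) = b2(103) + '0'
b2(103) = b2(51) + '1'
b2(51) = b2(25) + '1'
b2(25) = b2(12) + '1'
b2(12) = b2(6) + '0'
b2(6) = b2(3) + '0'
b2(3) = b2(1) + '1'
b2(1) = '1'  (base case)
Concatenating: '1' + '1' + '0' + '0' + '1' + '1' + '1' + '0' + '1' + '1' + '1' + '1' + '0' = '1100111011110'

1100111011110


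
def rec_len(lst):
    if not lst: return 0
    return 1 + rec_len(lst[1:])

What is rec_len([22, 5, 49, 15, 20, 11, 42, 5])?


rec_len([22, 5, 49, 15, 20, 11, 42, 5]) = 1 + rec_len([5, 49, 15, 20, 11, 42, 5])
rec_len([5, 49, 15, 20, 11, 42, 5]) = 1 + rec_len([49, 15, 20, 11, 42, 5])
rec_len([49, 15, 20, 11, 42, 5]) = 1 + rec_len([15, 20, 11, 42, 5])
rec_len([15, 20, 11, 42, 5]) = 1 + rec_len([20, 11, 42, 5])
rec_len([20, 11, 42, 5]) = 1 + rec_len([11, 42, 5])
rec_len([11, 42, 5]) = 1 + rec_len([42, 5])
rec_len([42, 5]) = 1 + rec_len([5])
rec_len([5]) = 1 + rec_len([])
rec_len([]) = 0  (base case)
Unwinding: 1 + 1 + 1 + 1 + 1 + 1 + 1 + 1 + 0 = 8

8


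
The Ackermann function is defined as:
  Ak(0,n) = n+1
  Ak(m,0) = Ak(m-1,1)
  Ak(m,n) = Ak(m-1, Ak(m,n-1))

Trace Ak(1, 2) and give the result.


Ak(1, 2) = Ak(0, Ak(1, 1))
  Ak(1, 1) = Ak(0, Ak(1, 0))
    Ak(1, 0) = Ak(0, 1)
      Ak(0, 1) = 2
    = Ak(0, 2)
    Ak(0, 2) = 3
  = Ak(0, 3)
  Ak(0, 3) = 4
Result: Ak(1, 2) = 4

4


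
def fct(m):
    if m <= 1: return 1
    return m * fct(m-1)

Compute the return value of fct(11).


fct(11)
= 11 * fct(10)
= 11 * 10 * fct(9)
= 11 * 10 * 9 * fct(8)
= 11 * 10 * 9 * 8 * fct(7)
= 11 * 10 * 9 * 8 * 7 * fct(6)
= 11 * 10 * 9 * 8 * 7 * 6 * fct(5)
= 11 * 10 * 9 * 8 * 7 * 6 * 5 * fct(4)
= 11 * 10 * 9 * 8 * 7 * 6 * 5 * 4 * fct(3)
= 11 * 10 * 9 * 8 * 7 * 6 * 5 * 4 * 3 * fct(2)
= 11 * 10 * 9 * 8 * 7 * 6 * 5 * 4 * 3 * 2 * fct(1)
= 11 * 10 * 9 * 8 * 7 * 6 * 5 * 4 * 3 * 2 * 1
= 39916800

39916800


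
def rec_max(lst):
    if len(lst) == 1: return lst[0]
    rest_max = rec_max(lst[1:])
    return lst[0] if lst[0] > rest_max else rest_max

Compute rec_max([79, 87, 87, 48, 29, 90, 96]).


rec_max([79, 87, 87, 48, 29, 90, 96]): compare 79 with rec_max([87, 87, 48, 29, 90, 96])
rec_max([87, 87, 48, 29, 90, 96]): compare 87 with rec_max([87, 48, 29, 90, 96])
rec_max([87, 48, 29, 90, 96]): compare 87 with rec_max([48, 29, 90, 96])
rec_max([48, 29, 90, 96]): compare 48 with rec_max([29, 90, 96])
rec_max([29, 90, 96]): compare 29 with rec_max([90, 96])
rec_max([90, 96]): compare 90 with rec_max([96])
rec_max([96]) = 96  (base case)
Compare 90 with 96 -> 96
Compare 29 with 96 -> 96
Compare 48 with 96 -> 96
Compare 87 with 96 -> 96
Compare 87 with 96 -> 96
Compare 79 with 96 -> 96

96


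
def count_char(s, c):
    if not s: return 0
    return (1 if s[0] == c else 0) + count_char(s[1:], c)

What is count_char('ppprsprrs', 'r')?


s[0]='p' != 'r' -> 0
s[0]='p' != 'r' -> 0
s[0]='p' != 'r' -> 0
s[0]='r' == 'r' -> 1
s[0]='s' != 'r' -> 0
s[0]='p' != 'r' -> 0
s[0]='r' == 'r' -> 1
s[0]='r' == 'r' -> 1
s[0]='s' != 'r' -> 0
Sum: 0 + 0 + 0 + 1 + 0 + 0 + 1 + 1 + 0 = 3

3


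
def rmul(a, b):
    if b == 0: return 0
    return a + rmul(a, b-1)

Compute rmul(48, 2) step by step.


rmul(48, 2) = 48 + rmul(48, 1)
rmul(48, 1) = 48 + rmul(48, 0)
rmul(48, 0) = 0  (base case)
Total: 48 + 48 + 0 = 96

96


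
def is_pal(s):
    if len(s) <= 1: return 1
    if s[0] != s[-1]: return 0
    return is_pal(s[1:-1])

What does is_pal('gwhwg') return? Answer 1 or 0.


is_pal('gwhwg'): s[0]='g' == s[-1]='g' -> check is_pal('whw')
is_pal('whw'): s[0]='w' == s[-1]='w' -> check is_pal('h')
is_pal('h'): len <= 1 -> return 1  (base case)
Result: 1 (palindrome)

1


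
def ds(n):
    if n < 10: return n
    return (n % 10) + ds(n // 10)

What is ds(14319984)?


ds(14319984) = 4 + ds(1431998)
ds(1431998) = 8 + ds(143199)
ds(143199) = 9 + ds(14319)
ds(14319) = 9 + ds(1431)
ds(1431) = 1 + ds(143)
ds(143) = 3 + ds(14)
ds(14) = 4 + ds(1)
ds(1) = 1  (base case)
Total: 4 + 8 + 9 + 9 + 1 + 3 + 4 + 1 = 39

39


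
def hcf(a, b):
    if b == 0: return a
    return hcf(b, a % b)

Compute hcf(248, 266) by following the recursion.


hcf(248, 266) = hcf(266, 248)
hcf(266, 248) = hcf(248, 18)
hcf(248, 18) = hcf(18, 14)
hcf(18, 14) = hcf(14, 4)
hcf(14, 4) = hcf(4, 2)
hcf(4, 2) = hcf(2, 0)
hcf(2, 0) = 2  (base case)

2


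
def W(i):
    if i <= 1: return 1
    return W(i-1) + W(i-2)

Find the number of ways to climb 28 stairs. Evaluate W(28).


Building up from base cases:
W(0) = 1
W(1) = 1
W(2) = W(1) + W(0) = 1 + 1 = 2
W(3) = W(2) + W(1) = 2 + 1 = 3
W(4) = W(3) + W(2) = 3 + 2 = 5
W(5) = W(4) + W(3) = 5 + 3 = 8
W(6) = W(5) + W(4) = 8 + 5 = 13
W(7) = W(6) + W(5) = 13 + 8 = 21
W(8) = W(7) + W(6) = 21 + 13 = 34
W(9) = W(8) + W(7) = 34 + 21 = 55
W(10) = W(9) + W(8) = 55 + 34 = 89
W(11) = W(10) + W(9) = 89 + 55 = 144
W(12) = W(11) + W(10) = 144 + 89 = 233
W(13) = W(12) + W(11) = 233 + 144 = 377
W(14) = W(13) + W(12) = 377 + 233 = 610
W(15) = W(14) + W(13) = 610 + 377 = 987
W(16) = W(15) + W(14) = 987 + 610 = 1597
W(17) = W(16) + W(15) = 1597 + 987 = 2584
W(18) = W(17) + W(16) = 2584 + 1597 = 4181
W(19) = W(18) + W(17) = 4181 + 2584 = 6765
W(20) = W(19) + W(18) = 6765 + 4181 = 10946
W(21) = W(20) + W(19) = 10946 + 6765 = 17711
W(22) = W(21) + W(20) = 17711 + 10946 = 28657
W(23) = W(22) + W(21) = 28657 + 17711 = 46368
W(24) = W(23) + W(22) = 46368 + 28657 = 75025
W(25) = W(24) + W(23) = 75025 + 46368 = 121393
W(26) = W(25) + W(24) = 121393 + 75025 = 196418
W(27) = W(26) + W(25) = 196418 + 121393 = 317811
W(28) = W(27) + W(26) = 317811 + 196418 = 514229

514229


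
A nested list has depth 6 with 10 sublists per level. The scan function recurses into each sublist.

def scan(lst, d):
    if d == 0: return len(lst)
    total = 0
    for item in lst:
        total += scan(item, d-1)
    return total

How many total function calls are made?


At depth 0 (root): 1 call
At depth 1: each of 1 parents calls scan on 10 children = 10 calls
At depth 2: each of 10 parents calls scan on 10 children = 100 calls
At depth 3: each of 100 parents calls scan on 10 children = 1000 calls
At depth 4: each of 1000 parents calls scan on 10 children = 10000 calls
At depth 5: each of 10000 parents calls scan on 10 children = 100000 calls
At depth 6: each of 100000 parents calls scan on 10 children = 1000000 calls
Total: 1 + 10 + 100 + 1000 + 10000 + 100000 + 1000000 = 1111111

1111111


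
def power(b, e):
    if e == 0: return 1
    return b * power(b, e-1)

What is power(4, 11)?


power(4, 11)
= 4 * power(4, 10)
= 4 * 4 * power(4, 9)
= 4 * 4 * 4 * power(4, 8)
= 4 * 4 * 4 * 4 * power(4, 7)
= 4 * 4 * 4 * 4 * 4 * power(4, 6)
= 4 * 4 * 4 * 4 * 4 * 4 * power(4, 5)
= 4 * 4 * 4 * 4 * 4 * 4 * 4 * power(4, 4)
= 4 * 4 * 4 * 4 * 4 * 4 * 4 * 4 * power(4, 3)
= 4 * 4 * 4 * 4 * 4 * 4 * 4 * 4 * 4 * power(4, 2)
= 4 * 4 * 4 * 4 * 4 * 4 * 4 * 4 * 4 * 4 * power(4, 1)
= 4 * 4 * 4 * 4 * 4 * 4 * 4 * 4 * 4 * 4 * 4 * power(4, 0)
= 4 * 4 * 4 * 4 * 4 * 4 * 4 * 4 * 4 * 4 * 4 * 1
= 4194304

4194304


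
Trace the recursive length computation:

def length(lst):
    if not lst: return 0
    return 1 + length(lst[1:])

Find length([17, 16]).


length([17, 16]) = 1 + length([16])
length([16]) = 1 + length([])
length([]) = 0  (base case)
Unwinding: 1 + 1 + 0 = 2

2


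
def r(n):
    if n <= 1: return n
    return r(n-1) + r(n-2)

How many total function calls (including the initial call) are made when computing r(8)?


Let C(n) = total calls for r(n)
C(0) = 1, C(1) = 1
C(2) = 1 + C(1) + C(0) = 1 + 1 + 1 = 3
C(3) = 1 + C(2) + C(1) = 1 + 3 + 1 = 5
C(4) = 1 + C(3) + C(2) = 1 + 5 + 3 = 9
C(5) = 1 + C(4) + C(3) = 1 + 9 + 5 = 15
C(6) = 1 + C(5) + C(4) = 1 + 15 + 9 = 25
C(7) = 1 + C(6) + C(5) = 1 + 25 + 15 = 41
C(8) = 1 + C(7) + C(6) = 1 + 41 + 25 = 67

67


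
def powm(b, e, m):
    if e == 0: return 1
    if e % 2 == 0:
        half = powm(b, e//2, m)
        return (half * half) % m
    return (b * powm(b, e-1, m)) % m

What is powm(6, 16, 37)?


powm(6, 16, 37): e is even, compute powm(6, 8, 37)
  powm(6, 8, 37): e is even, compute powm(6, 4, 37)
    powm(6, 4, 37): e is even, compute powm(6, 2, 37)
      powm(6, 2, 37): e is even, compute powm(6, 1, 37)
        powm(6, 1, 37): e is odd, compute powm(6, 0, 37)
          powm(6, 0, 37) = 1
        (6 * 1) % 37 = 6
      half=6, (6*6) % 37 = 36
    half=36, (36*36) % 37 = 1
  half=1, (1*1) % 37 = 1
half=1, (1*1) % 37 = 1

1


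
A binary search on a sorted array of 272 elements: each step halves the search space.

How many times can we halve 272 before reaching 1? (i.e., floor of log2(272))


272 / 2 = 136
136 / 2 = 68
68 / 2 = 34
34 / 2 = 17
17 / 2 = 8
8 / 2 = 4
4 / 2 = 2
2 / 2 = 1
Reached 1 after 8 halvings

8


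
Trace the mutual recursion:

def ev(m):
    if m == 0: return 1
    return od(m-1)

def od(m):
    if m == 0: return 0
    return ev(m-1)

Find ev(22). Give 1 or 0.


ev(22) = od(21)
od(21) = ev(20)
ev(20) = od(19)
od(19) = ev(18)
ev(18) = od(17)
od(17) = ev(16)
ev(16) = od(15)
od(15) = ev(14)
ev(14) = od(13)
od(13) = ev(12)
ev(12) = od(11)
od(11) = ev(10)
ev(10) = od(9)
od(9) = ev(8)
ev(8) = od(7)
od(7) = ev(6)
ev(6) = od(5)
od(5) = ev(4)
ev(4) = od(3)
od(3) = ev(2)
ev(2) = od(1)
od(1) = ev(0)
ev(0) = 1  (base case)
Result: 1

1


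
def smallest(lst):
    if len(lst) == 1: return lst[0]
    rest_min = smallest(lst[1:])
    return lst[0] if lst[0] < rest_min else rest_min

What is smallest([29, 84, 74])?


smallest([29, 84, 74]): compare 29 with smallest([84, 74])
smallest([84, 74]): compare 84 with smallest([74])
smallest([74]) = 74  (base case)
Compare 84 with 74 -> 74
Compare 29 with 74 -> 29

29


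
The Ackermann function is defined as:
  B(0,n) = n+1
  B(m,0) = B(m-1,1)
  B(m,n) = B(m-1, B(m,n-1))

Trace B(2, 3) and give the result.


B(2, 3) = B(1, B(2, 2))
  B(2, 2) = B(1, B(2, 1))
    B(2, 1) = B(1, B(2, 0))
      B(2, 0) = B(1, 1)
        B(1, 1) = B(0, B(1, 0))
          B(1, 0) = B(0, 1)
          B(0, 1) = 2
          = B(0, 2)
          B(0, 2) = 3
      = B(1, 3)
      B(1, 3) = B(0, B(1, 2))
        B(1, 2) = B(0, B(1, 1))
          B(1, 1) = B(0, B(1, 0))
          B(1, 0) = B(0, 1)
          B(0, 1) = 2
            = B(0, 2)
          B(0, 2) = 3
          = B(0, 3)
          B(0, 3) = 4
        = B(0, 4)
        B(0, 4) = 5
    = B(1, 5)
    B(1, 5) = B(0, B(1, 4))
      B(1, 4) = B(0, B(1, 3))
        B(1, 3) = B(0, B(1, 2))
... (trace truncated)
Result: B(2, 3) = 9

9


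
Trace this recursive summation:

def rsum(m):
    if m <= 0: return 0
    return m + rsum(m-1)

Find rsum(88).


rsum(88)
= 88 + 87 + 86 + 85 + 84 + 83 + 82 + 81 + 80 + 79 + 78 + 77 + 76 + 75 + 74 + 73 + 72 + 71 + 70 + 69 + 68 + 67 + 66 + 65 + 64 + 63 + 62 + 61 + 60 + 59 + 58 + 57 + 56 + 55 + 54 + 53 + 52 + 51 + 50 + 49 + 48 + 47 + 46 + 45 + 44 + 43 + 42 + 41 + 40 + 39 + 38 + 37 + 36 + 35 + 34 + 33 + 32 + 31 + 30 + 29 + 28 + 27 + 26 + 25 + 24 + 23 + 22 + 21 + 20 + 19 + 18 + 17 + 16 + 15 + 14 + 13 + 12 + 11 + 10 + 9 + 8 + 7 + 6 + 5 + 4 + 3 + 2 + 1 + rsum(0)
= 88 + 87 + 86 + 85 + 84 + 83 + 82 + 81 + 80 + 79 + 78 + 77 + 76 + 75 + 74 + 73 + 72 + 71 + 70 + 69 + 68 + 67 + 66 + 65 + 64 + 63 + 62 + 61 + 60 + 59 + 58 + 57 + 56 + 55 + 54 + 53 + 52 + 51 + 50 + 49 + 48 + 47 + 46 + 45 + 44 + 43 + 42 + 41 + 40 + 39 + 38 + 37 + 36 + 35 + 34 + 33 + 32 + 31 + 30 + 29 + 28 + 27 + 26 + 25 + 24 + 23 + 22 + 21 + 20 + 19 + 18 + 17 + 16 + 15 + 14 + 13 + 12 + 11 + 10 + 9 + 8 + 7 + 6 + 5 + 4 + 3 + 2 + 1 + 0
= 3916

3916


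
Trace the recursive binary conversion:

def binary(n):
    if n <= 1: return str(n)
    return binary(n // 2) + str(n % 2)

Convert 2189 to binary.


binary(2189) = binary(1094) + '1'
binary(1094) = binary(547) + '0'
binary(547) = binary(273) + '1'
binary(273) = binary(136) + '1'
binary(136) = binary(68) + '0'
binary(68) = binary(34) + '0'
binary(34) = binary(17) + '0'
binary(17) = binary(8) + '1'
binary(8) = binary(4) + '0'
binary(4) = binary(2) + '0'
binary(2) = binary(1) + '0'
binary(1) = '1'  (base case)
Concatenating: '1' + '0' + '0' + '0' + '1' + '0' + '0' + '0' + '1' + '1' + '0' + '1' = '100010001101'

100010001101


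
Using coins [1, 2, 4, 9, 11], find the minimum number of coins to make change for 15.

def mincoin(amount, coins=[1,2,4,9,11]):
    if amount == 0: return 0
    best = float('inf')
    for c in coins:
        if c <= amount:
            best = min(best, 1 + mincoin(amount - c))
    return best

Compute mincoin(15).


Building up with DP:
mincoin(0) = 0
mincoin(1) = min(1+mincoin(0)=1+0=1) = 1
mincoin(2) = min(1+mincoin(1)=1+1=2, 1+mincoin(0)=1+0=1) = 1
mincoin(3) = min(1+mincoin(2)=1+1=2, 1+mincoin(1)=1+1=2) = 2
mincoin(4) = min(1+mincoin(3)=1+2=3, 1+mincoin(2)=1+1=2, 1+mincoin(0)=1+0=1) = 1
mincoin(5) = min(1+mincoin(4)=1+1=2, 1+mincoin(3)=1+2=3, 1+mincoin(1)=1+1=2) = 2
mincoin(6) = min(1+mincoin(5)=1+2=3, 1+mincoin(4)=1+1=2, 1+mincoin(2)=1+1=2) = 2
mincoin(7) = min(1+mincoin(6)=1+2=3, 1+mincoin(5)=1+2=3, 1+mincoin(3)=1+2=3) = 3
mincoin(8) = min(1+mincoin(7)=1+3=4, 1+mincoin(6)=1+2=3, 1+mincoin(4)=1+1=2) = 2
mincoin(9) = min(1+mincoin(8)=1+2=3, 1+mincoin(7)=1+3=4, 1+mincoin(5)=1+2=3, 1+mincoin(0)=1+0=1) = 1
mincoin(10) = min(1+mincoin(9)=1+1=2, 1+mincoin(8)=1+2=3, 1+mincoin(6)=1+2=3, 1+mincoin(1)=1+1=2) = 2
mincoin(11) = min(1+mincoin(10)=1+2=3, 1+mincoin(9)=1+1=2, 1+mincoin(7)=1+3=4, 1+mincoin(2)=1+1=2, 1+mincoin(0)=1+0=1) = 1
mincoin(12) = min(1+mincoin(11)=1+1=2, 1+mincoin(10)=1+2=3, 1+mincoin(8)=1+2=3, 1+mincoin(3)=1+2=3, 1+mincoin(1)=1+1=2) = 2
mincoin(13) = min(1+mincoin(12)=1+2=3, 1+mincoin(11)=1+1=2, 1+mincoin(9)=1+1=2, 1+mincoin(4)=1+1=2, 1+mincoin(2)=1+1=2) = 2
mincoin(14) = min(1+mincoin(13)=1+2=3, 1+mincoin(12)=1+2=3, 1+mincoin(10)=1+2=3, 1+mincoin(5)=1+2=3, 1+mincoin(3)=1+2=3) = 3
mincoin(15) = min(1+mincoin(14)=1+3=4, 1+mincoin(13)=1+2=3, 1+mincoin(11)=1+1=2, 1+mincoin(6)=1+2=3, 1+mincoin(4)=1+1=2) = 2

2


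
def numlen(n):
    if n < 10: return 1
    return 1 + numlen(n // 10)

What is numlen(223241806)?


numlen(223241806) = 1 + numlen(22324180)
numlen(22324180) = 1 + numlen(2232418)
numlen(2232418) = 1 + numlen(223241)
numlen(223241) = 1 + numlen(22324)
numlen(22324) = 1 + numlen(2232)
numlen(2232) = 1 + numlen(223)
numlen(223) = 1 + numlen(22)
numlen(22) = 1 + numlen(2)
numlen(2) = 1  (base case: 2 < 10)
Unwinding: 1 + 1 + 1 + 1 + 1 + 1 + 1 + 1 + 1 = 9

9


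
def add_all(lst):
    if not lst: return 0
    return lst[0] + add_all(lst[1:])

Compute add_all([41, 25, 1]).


add_all([41, 25, 1]) = 41 + add_all([25, 1])
add_all([25, 1]) = 25 + add_all([1])
add_all([1]) = 1 + add_all([])
add_all([]) = 0  (base case)
Total: 41 + 25 + 1 + 0 = 67

67


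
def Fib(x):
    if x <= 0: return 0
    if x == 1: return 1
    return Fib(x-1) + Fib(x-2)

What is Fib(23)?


Computing Fib(23) bottom-up:
Fib(0) = 0
Fib(1) = 1
Fib(2) = Fib(1) + Fib(0) = 1 + 0 = 1
Fib(3) = Fib(2) + Fib(1) = 1 + 1 = 2
Fib(4) = Fib(3) + Fib(2) = 2 + 1 = 3
Fib(5) = Fib(4) + Fib(3) = 3 + 2 = 5
Fib(6) = Fib(5) + Fib(4) = 5 + 3 = 8
Fib(7) = Fib(6) + Fib(5) = 8 + 5 = 13
Fib(8) = Fib(7) + Fib(6) = 13 + 8 = 21
Fib(9) = Fib(8) + Fib(7) = 21 + 13 = 34
Fib(10) = Fib(9) + Fib(8) = 34 + 21 = 55
Fib(11) = Fib(10) + Fib(9) = 55 + 34 = 89
Fib(12) = Fib(11) + Fib(10) = 89 + 55 = 144
Fib(13) = Fib(12) + Fib(11) = 144 + 89 = 233
Fib(14) = Fib(13) + Fib(12) = 233 + 144 = 377
Fib(15) = Fib(14) + Fib(13) = 377 + 233 = 610
Fib(16) = Fib(15) + Fib(14) = 610 + 377 = 987
Fib(17) = Fib(16) + Fib(15) = 987 + 610 = 1597
Fib(18) = Fib(17) + Fib(16) = 1597 + 987 = 2584
Fib(19) = Fib(18) + Fib(17) = 2584 + 1597 = 4181
Fib(20) = Fib(19) + Fib(18) = 4181 + 2584 = 6765
Fib(21) = Fib(20) + Fib(19) = 6765 + 4181 = 10946
Fib(22) = Fib(21) + Fib(20) = 10946 + 6765 = 17711
Fib(23) = Fib(22) + Fib(21) = 17711 + 10946 = 28657

28657


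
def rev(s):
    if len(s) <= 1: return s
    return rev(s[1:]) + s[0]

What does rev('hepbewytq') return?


rev('hepbewytq') = rev('epbewytq') + 'h'
rev('epbewytq') = rev('pbewytq') + 'e'
rev('pbewytq') = rev('bewytq') + 'p'
rev('bewytq') = rev('ewytq') + 'b'
rev('ewytq') = rev('wytq') + 'e'
rev('wytq') = rev('ytq') + 'w'
rev('ytq') = rev('tq') + 'y'
rev('tq') = rev('q') + 't'
rev('q') = 'q'  (base case)
Concatenating: 'q' + 't' + 'y' + 'w' + 'e' + 'b' + 'p' + 'e' + 'h' = 'qtywebpeh'

qtywebpeh


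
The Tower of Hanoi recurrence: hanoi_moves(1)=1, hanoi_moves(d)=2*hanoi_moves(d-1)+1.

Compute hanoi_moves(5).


hanoi_moves(5) = 2 * hanoi_moves(4) + 1
hanoi_moves(4) = 2 * hanoi_moves(3) + 1
hanoi_moves(3) = 2 * hanoi_moves(2) + 1
hanoi_moves(2) = 2 * hanoi_moves(1) + 1
hanoi_moves(1) = 1  (base case)
hanoi_moves(2) = 2 * 1 + 1 = 3
hanoi_moves(3) = 2 * 3 + 1 = 7
hanoi_moves(4) = 2 * 7 + 1 = 15
hanoi_moves(5) = 2 * 15 + 1 = 31

31


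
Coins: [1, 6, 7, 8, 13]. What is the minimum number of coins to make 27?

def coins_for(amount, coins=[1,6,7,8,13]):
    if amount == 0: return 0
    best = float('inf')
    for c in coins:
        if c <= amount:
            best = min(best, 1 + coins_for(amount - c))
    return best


Building up with DP:
coins_for(0) = 0
coins_for(1) = min(1+coins_for(0)=1+0=1) = 1
coins_for(2) = min(1+coins_for(1)=1+1=2) = 2
coins_for(3) = min(1+coins_for(2)=1+2=3) = 3
coins_for(4) = min(1+coins_for(3)=1+3=4) = 4
coins_for(5) = min(1+coins_for(4)=1+4=5) = 5
coins_for(6) = min(1+coins_for(5)=1+5=6, 1+coins_for(0)=1+0=1) = 1
coins_for(7) = min(1+coins_for(6)=1+1=2, 1+coins_for(1)=1+1=2, 1+coins_for(0)=1+0=1) = 1
coins_for(8) = min(1+coins_for(7)=1+1=2, 1+coins_for(2)=1+2=3, 1+coins_for(1)=1+1=2, 1+coins_for(0)=1+0=1) = 1
coins_for(9) = min(1+coins_for(8)=1+1=2, 1+coins_for(3)=1+3=4, 1+coins_for(2)=1+2=3, 1+coins_for(1)=1+1=2) = 2
coins_for(10) = min(1+coins_for(9)=1+2=3, 1+coins_for(4)=1+4=5, 1+coins_for(3)=1+3=4, 1+coins_for(2)=1+2=3) = 3
coins_for(11) = min(1+coins_for(10)=1+3=4, 1+coins_for(5)=1+5=6, 1+coins_for(4)=1+4=5, 1+coins_for(3)=1+3=4) = 4
coins_for(12) = min(1+coins_for(11)=1+4=5, 1+coins_for(6)=1+1=2, 1+coins_for(5)=1+5=6, 1+coins_for(4)=1+4=5) = 2
coins_for(13) = min(1+coins_for(12)=1+2=3, 1+coins_for(7)=1+1=2, 1+coins_for(6)=1+1=2, 1+coins_for(5)=1+5=6, 1+coins_for(0)=1+0=1) = 1
coins_for(14) = min(1+coins_for(13)=1+1=2, 1+coins_for(8)=1+1=2, 1+coins_for(7)=1+1=2, 1+coins_for(6)=1+1=2, 1+coins_for(1)=1+1=2) = 2
coins_for(15) = min(1+coins_for(14)=1+2=3, 1+coins_for(9)=1+2=3, 1+coins_for(8)=1+1=2, 1+coins_for(7)=1+1=2, 1+coins_for(2)=1+2=3) = 2
coins_for(16) = min(1+coins_for(15)=1+2=3, 1+coins_for(10)=1+3=4, 1+coins_for(9)=1+2=3, 1+coins_for(8)=1+1=2, 1+coins_for(3)=1+3=4) = 2
coins_for(17) = min(1+coins_for(16)=1+2=3, 1+coins_for(11)=1+4=5, 1+coins_for(10)=1+3=4, 1+coins_for(9)=1+2=3, 1+coins_for(4)=1+4=5) = 3
coins_for(18) = min(1+coins_for(17)=1+3=4, 1+coins_for(12)=1+2=3, 1+coins_for(11)=1+4=5, 1+coins_for(10)=1+3=4, 1+coins_for(5)=1+5=6) = 3
coins_for(19) = min(1+coins_for(18)=1+3=4, 1+coins_for(13)=1+1=2, 1+coins_for(12)=1+2=3, 1+coins_for(11)=1+4=5, 1+coins_for(6)=1+1=2) = 2
coins_for(20) = min(1+coins_for(19)=1+2=3, 1+coins_for(14)=1+2=3, 1+coins_for(13)=1+1=2, 1+coins_for(12)=1+2=3, 1+coins_for(7)=1+1=2) = 2
coins_for(21) = min(1+coins_for(20)=1+2=3, 1+coins_for(15)=1+2=3, 1+coins_for(14)=1+2=3, 1+coins_for(13)=1+1=2, 1+coins_for(8)=1+1=2) = 2
coins_for(22) = min(1+coins_for(21)=1+2=3, 1+coins_for(16)=1+2=3, 1+coins_for(15)=1+2=3, 1+coins_for(14)=1+2=3, 1+coins_for(9)=1+2=3) = 3
coins_for(23) = min(1+coins_for(22)=1+3=4, 1+coins_for(17)=1+3=4, 1+coins_for(16)=1+2=3, 1+coins_for(15)=1+2=3, 1+coins_for(10)=1+3=4) = 3
coins_for(24) = min(1+coins_for(23)=1+3=4, 1+coins_for(18)=1+3=4, 1+coins_for(17)=1+3=4, 1+coins_for(16)=1+2=3, 1+coins_for(11)=1+4=5) = 3
coins_for(25) = min(1+coins_for(24)=1+3=4, 1+coins_for(19)=1+2=3, 1+coins_for(18)=1+3=4, 1+coins_for(17)=1+3=4, 1+coins_for(12)=1+2=3) = 3
coins_for(26) = min(1+coins_for(25)=1+3=4, 1+coins_for(20)=1+2=3, 1+coins_for(19)=1+2=3, 1+coins_for(18)=1+3=4, 1+coins_for(13)=1+1=2) = 2
coins_for(27) = min(1+coins_for(26)=1+2=3, 1+coins_for(21)=1+2=3, 1+coins_for(20)=1+2=3, 1+coins_for(19)=1+2=3, 1+coins_for(14)=1+2=3) = 3

3


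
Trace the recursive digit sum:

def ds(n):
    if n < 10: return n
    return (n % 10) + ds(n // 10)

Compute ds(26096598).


ds(26096598) = 8 + ds(2609659)
ds(2609659) = 9 + ds(260965)
ds(260965) = 5 + ds(26096)
ds(26096) = 6 + ds(2609)
ds(2609) = 9 + ds(260)
ds(260) = 0 + ds(26)
ds(26) = 6 + ds(2)
ds(2) = 2  (base case)
Total: 8 + 9 + 5 + 6 + 9 + 0 + 6 + 2 = 45

45


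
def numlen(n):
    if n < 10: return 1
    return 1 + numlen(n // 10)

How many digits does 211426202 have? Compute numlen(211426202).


numlen(211426202) = 1 + numlen(21142620)
numlen(21142620) = 1 + numlen(2114262)
numlen(2114262) = 1 + numlen(211426)
numlen(211426) = 1 + numlen(21142)
numlen(21142) = 1 + numlen(2114)
numlen(2114) = 1 + numlen(211)
numlen(211) = 1 + numlen(21)
numlen(21) = 1 + numlen(2)
numlen(2) = 1  (base case: 2 < 10)
Unwinding: 1 + 1 + 1 + 1 + 1 + 1 + 1 + 1 + 1 = 9

9


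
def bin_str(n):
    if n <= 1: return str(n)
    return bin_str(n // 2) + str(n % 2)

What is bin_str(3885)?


bin_str(3885) = bin_str(1942) + '1'
bin_str(1942) = bin_str(971) + '0'
bin_str(971) = bin_str(485) + '1'
bin_str(485) = bin_str(242) + '1'
bin_str(242) = bin_str(121) + '0'
bin_str(121) = bin_str(60) + '1'
bin_str(60) = bin_str(30) + '0'
bin_str(30) = bin_str(15) + '0'
bin_str(15) = bin_str(7) + '1'
bin_str(7) = bin_str(3) + '1'
bin_str(3) = bin_str(1) + '1'
bin_str(1) = '1'  (base case)
Concatenating: '1' + '1' + '1' + '1' + '0' + '0' + '1' + '0' + '1' + '1' + '0' + '1' = '111100101101'

111100101101


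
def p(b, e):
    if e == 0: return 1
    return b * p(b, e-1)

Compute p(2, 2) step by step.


p(2, 2)
= 2 * p(2, 1)
= 2 * 2 * p(2, 0)
= 2 * 2 * 1
= 4

4


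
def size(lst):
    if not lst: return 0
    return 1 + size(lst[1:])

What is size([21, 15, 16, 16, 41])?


size([21, 15, 16, 16, 41]) = 1 + size([15, 16, 16, 41])
size([15, 16, 16, 41]) = 1 + size([16, 16, 41])
size([16, 16, 41]) = 1 + size([16, 41])
size([16, 41]) = 1 + size([41])
size([41]) = 1 + size([])
size([]) = 0  (base case)
Unwinding: 1 + 1 + 1 + 1 + 1 + 0 = 5

5


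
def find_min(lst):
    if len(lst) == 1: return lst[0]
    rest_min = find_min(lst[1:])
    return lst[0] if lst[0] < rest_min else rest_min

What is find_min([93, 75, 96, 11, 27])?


find_min([93, 75, 96, 11, 27]): compare 93 with find_min([75, 96, 11, 27])
find_min([75, 96, 11, 27]): compare 75 with find_min([96, 11, 27])
find_min([96, 11, 27]): compare 96 with find_min([11, 27])
find_min([11, 27]): compare 11 with find_min([27])
find_min([27]) = 27  (base case)
Compare 11 with 27 -> 11
Compare 96 with 11 -> 11
Compare 75 with 11 -> 11
Compare 93 with 11 -> 11

11


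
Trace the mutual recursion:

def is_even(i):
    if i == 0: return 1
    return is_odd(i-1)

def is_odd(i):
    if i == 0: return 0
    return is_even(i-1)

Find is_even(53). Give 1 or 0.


is_even(53) = is_odd(52)
is_odd(52) = is_even(51)
is_even(51) = is_odd(50)
is_odd(50) = is_even(49)
is_even(49) = is_odd(48)
is_odd(48) = is_even(47)
is_even(47) = is_odd(46)
is_odd(46) = is_even(45)
is_even(45) = is_odd(44)
is_odd(44) = is_even(43)
is_even(43) = is_odd(42)
is_odd(42) = is_even(41)
is_even(41) = is_odd(40)
is_odd(40) = is_even(39)
is_even(39) = is_odd(38)
is_odd(38) = is_even(37)
is_even(37) = is_odd(36)
is_odd(36) = is_even(35)
is_even(35) = is_odd(34)
is_odd(34) = is_even(33)
is_even(33) = is_odd(32)
is_odd(32) = is_even(31)
is_even(31) = is_odd(30)
is_odd(30) = is_even(29)
is_even(29) = is_odd(28)
is_odd(28) = is_even(27)
is_even(27) = is_odd(26)
is_odd(26) = is_even(25)
is_even(25) = is_odd(24)
is_odd(24) = is_even(23)
is_even(23) = is_odd(22)
is_odd(22) = is_even(21)
is_even(21) = is_odd(20)
is_odd(20) = is_even(19)
is_even(19) = is_odd(18)
is_odd(18) = is_even(17)
is_even(17) = is_odd(16)
is_odd(16) = is_even(15)
is_even(15) = is_odd(14)
is_odd(14) = is_even(13)
is_even(13) = is_odd(12)
is_odd(12) = is_even(11)
is_even(11) = is_odd(10)
is_odd(10) = is_even(9)
is_even(9) = is_odd(8)
is_odd(8) = is_even(7)
is_even(7) = is_odd(6)
is_odd(6) = is_even(5)
is_even(5) = is_odd(4)
is_odd(4) = is_even(3)
is_even(3) = is_odd(2)
is_odd(2) = is_even(1)
is_even(1) = is_odd(0)
is_odd(0) = 0  (base case)
Result: 0

0


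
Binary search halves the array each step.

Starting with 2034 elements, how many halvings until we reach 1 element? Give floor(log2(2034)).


2034 / 2 = 1017
1017 / 2 = 508
508 / 2 = 254
254 / 2 = 127
127 / 2 = 63
63 / 2 = 31
31 / 2 = 15
15 / 2 = 7
7 / 2 = 3
3 / 2 = 1
Reached 1 after 10 halvings

10


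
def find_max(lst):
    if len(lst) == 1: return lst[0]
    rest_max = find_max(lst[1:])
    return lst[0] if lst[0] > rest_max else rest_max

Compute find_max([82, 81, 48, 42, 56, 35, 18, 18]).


find_max([82, 81, 48, 42, 56, 35, 18, 18]): compare 82 with find_max([81, 48, 42, 56, 35, 18, 18])
find_max([81, 48, 42, 56, 35, 18, 18]): compare 81 with find_max([48, 42, 56, 35, 18, 18])
find_max([48, 42, 56, 35, 18, 18]): compare 48 with find_max([42, 56, 35, 18, 18])
find_max([42, 56, 35, 18, 18]): compare 42 with find_max([56, 35, 18, 18])
find_max([56, 35, 18, 18]): compare 56 with find_max([35, 18, 18])
find_max([35, 18, 18]): compare 35 with find_max([18, 18])
find_max([18, 18]): compare 18 with find_max([18])
find_max([18]) = 18  (base case)
Compare 18 with 18 -> 18
Compare 35 with 18 -> 35
Compare 56 with 35 -> 56
Compare 42 with 56 -> 56
Compare 48 with 56 -> 56
Compare 81 with 56 -> 81
Compare 82 with 81 -> 82

82


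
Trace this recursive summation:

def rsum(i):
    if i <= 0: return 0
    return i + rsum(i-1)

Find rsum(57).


rsum(57)
= 57 + 56 + 55 + 54 + 53 + 52 + 51 + 50 + 49 + 48 + 47 + 46 + 45 + 44 + 43 + 42 + 41 + 40 + 39 + 38 + 37 + 36 + 35 + 34 + 33 + 32 + 31 + 30 + 29 + 28 + 27 + 26 + 25 + 24 + 23 + 22 + 21 + 20 + 19 + 18 + 17 + 16 + 15 + 14 + 13 + 12 + 11 + 10 + 9 + 8 + 7 + 6 + 5 + 4 + 3 + 2 + 1 + rsum(0)
= 57 + 56 + 55 + 54 + 53 + 52 + 51 + 50 + 49 + 48 + 47 + 46 + 45 + 44 + 43 + 42 + 41 + 40 + 39 + 38 + 37 + 36 + 35 + 34 + 33 + 32 + 31 + 30 + 29 + 28 + 27 + 26 + 25 + 24 + 23 + 22 + 21 + 20 + 19 + 18 + 17 + 16 + 15 + 14 + 13 + 12 + 11 + 10 + 9 + 8 + 7 + 6 + 5 + 4 + 3 + 2 + 1 + 0
= 1653

1653


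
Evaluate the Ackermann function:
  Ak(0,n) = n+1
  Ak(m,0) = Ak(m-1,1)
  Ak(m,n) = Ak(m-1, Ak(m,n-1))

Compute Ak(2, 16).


Ak(2, 16) = Ak(1, Ak(2, 15))
  Ak(2, 15) = Ak(1, Ak(2, 14))
    Ak(2, 14) = Ak(1, Ak(2, 13))
      Ak(2, 13) = Ak(1, Ak(2, 12))
        Ak(2, 12) = Ak(1, Ak(2, 11))
          Ak(2, 11) = Ak(1, Ak(2, 10))
          Ak(2, 10) = Ak(1, Ak(2, 9))
          Ak(2, 9) = Ak(1, Ak(2, 8))
          Ak(2, 8) = Ak(1, Ak(2, 7))
          Ak(2, 7) = Ak(1, Ak(2, 6))
          Ak(2, 6) = Ak(1, Ak(2, 5))
          Ak(2, 5) = Ak(1, Ak(2, 4))
          Ak(2, 4) = Ak(1, Ak(2, 3))
          Ak(2, 3) = Ak(1, Ak(2, 2))
          Ak(2, 2) = Ak(1, Ak(2, 1))
          Ak(2, 1) = Ak(1, Ak(2, 0))
          Ak(2, 0) = Ak(1, 1)
          Ak(1, 1) = Ak(0, Ak(1, 0))
          Ak(1, 0) = Ak(0, 1)
          Ak(0, 1) = 2
            = Ak(0, 2)
          Ak(0, 2) = 3
            = Ak(1, 3)
          Ak(1, 3) = Ak(0, Ak(1, 2))
          Ak(1, 2) = Ak(0, Ak(1, 1))
... (trace truncated)
Result: Ak(2, 16) = 35

35


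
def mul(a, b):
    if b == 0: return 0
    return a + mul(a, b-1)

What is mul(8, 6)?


mul(8, 6) = 8 + mul(8, 5)
mul(8, 5) = 8 + mul(8, 4)
mul(8, 4) = 8 + mul(8, 3)
mul(8, 3) = 8 + mul(8, 2)
mul(8, 2) = 8 + mul(8, 1)
mul(8, 1) = 8 + mul(8, 0)
mul(8, 0) = 0  (base case)
Total: 8 + 8 + 8 + 8 + 8 + 8 + 0 = 48

48


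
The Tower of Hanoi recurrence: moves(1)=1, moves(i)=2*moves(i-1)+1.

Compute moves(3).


moves(3) = 2 * moves(2) + 1
moves(2) = 2 * moves(1) + 1
moves(1) = 1  (base case)
moves(2) = 2 * 1 + 1 = 3
moves(3) = 2 * 3 + 1 = 7

7


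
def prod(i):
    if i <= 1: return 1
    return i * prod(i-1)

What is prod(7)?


prod(7)
= 7 * prod(6)
= 7 * 6 * prod(5)
= 7 * 6 * 5 * prod(4)
= 7 * 6 * 5 * 4 * prod(3)
= 7 * 6 * 5 * 4 * 3 * prod(2)
= 7 * 6 * 5 * 4 * 3 * 2 * prod(1)
= 7 * 6 * 5 * 4 * 3 * 2 * 1
= 5040

5040


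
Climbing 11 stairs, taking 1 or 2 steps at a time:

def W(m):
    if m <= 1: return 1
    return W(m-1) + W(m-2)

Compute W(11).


Building up from base cases:
W(0) = 1
W(1) = 1
W(2) = W(1) + W(0) = 1 + 1 = 2
W(3) = W(2) + W(1) = 2 + 1 = 3
W(4) = W(3) + W(2) = 3 + 2 = 5
W(5) = W(4) + W(3) = 5 + 3 = 8
W(6) = W(5) + W(4) = 8 + 5 = 13
W(7) = W(6) + W(5) = 13 + 8 = 21
W(8) = W(7) + W(6) = 21 + 13 = 34
W(9) = W(8) + W(7) = 34 + 21 = 55
W(10) = W(9) + W(8) = 55 + 34 = 89
W(11) = W(10) + W(9) = 89 + 55 = 144

144


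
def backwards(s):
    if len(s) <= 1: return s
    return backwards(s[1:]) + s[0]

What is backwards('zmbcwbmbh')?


backwards('zmbcwbmbh') = backwards('mbcwbmbh') + 'z'
backwards('mbcwbmbh') = backwards('bcwbmbh') + 'm'
backwards('bcwbmbh') = backwards('cwbmbh') + 'b'
backwards('cwbmbh') = backwards('wbmbh') + 'c'
backwards('wbmbh') = backwards('bmbh') + 'w'
backwards('bmbh') = backwards('mbh') + 'b'
backwards('mbh') = backwards('bh') + 'm'
backwards('bh') = backwards('h') + 'b'
backwards('h') = 'h'  (base case)
Concatenating: 'h' + 'b' + 'm' + 'b' + 'w' + 'c' + 'b' + 'm' + 'z' = 'hbmbwcbmz'

hbmbwcbmz


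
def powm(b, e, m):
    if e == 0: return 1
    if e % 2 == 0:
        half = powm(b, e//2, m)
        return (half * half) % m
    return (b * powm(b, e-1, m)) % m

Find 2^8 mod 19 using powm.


powm(2, 8, 19): e is even, compute powm(2, 4, 19)
  powm(2, 4, 19): e is even, compute powm(2, 2, 19)
    powm(2, 2, 19): e is even, compute powm(2, 1, 19)
      powm(2, 1, 19): e is odd, compute powm(2, 0, 19)
        powm(2, 0, 19) = 1
      (2 * 1) % 19 = 2
    half=2, (2*2) % 19 = 4
  half=4, (4*4) % 19 = 16
half=16, (16*16) % 19 = 9

9


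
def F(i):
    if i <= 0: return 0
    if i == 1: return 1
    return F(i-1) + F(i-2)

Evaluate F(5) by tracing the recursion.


Computing F(5) bottom-up:
F(0) = 0
F(1) = 1
F(2) = F(1) + F(0) = 1 + 0 = 1
F(3) = F(2) + F(1) = 1 + 1 = 2
F(4) = F(3) + F(2) = 2 + 1 = 3
F(5) = F(4) + F(3) = 3 + 2 = 5

5


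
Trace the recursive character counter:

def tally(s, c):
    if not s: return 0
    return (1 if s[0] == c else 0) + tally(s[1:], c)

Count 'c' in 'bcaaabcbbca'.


s[0]='b' != 'c' -> 0
s[0]='c' == 'c' -> 1
s[0]='a' != 'c' -> 0
s[0]='a' != 'c' -> 0
s[0]='a' != 'c' -> 0
s[0]='b' != 'c' -> 0
s[0]='c' == 'c' -> 1
s[0]='b' != 'c' -> 0
s[0]='b' != 'c' -> 0
s[0]='c' == 'c' -> 1
s[0]='a' != 'c' -> 0
Sum: 0 + 1 + 0 + 0 + 0 + 0 + 1 + 0 + 0 + 1 + 0 = 3

3
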